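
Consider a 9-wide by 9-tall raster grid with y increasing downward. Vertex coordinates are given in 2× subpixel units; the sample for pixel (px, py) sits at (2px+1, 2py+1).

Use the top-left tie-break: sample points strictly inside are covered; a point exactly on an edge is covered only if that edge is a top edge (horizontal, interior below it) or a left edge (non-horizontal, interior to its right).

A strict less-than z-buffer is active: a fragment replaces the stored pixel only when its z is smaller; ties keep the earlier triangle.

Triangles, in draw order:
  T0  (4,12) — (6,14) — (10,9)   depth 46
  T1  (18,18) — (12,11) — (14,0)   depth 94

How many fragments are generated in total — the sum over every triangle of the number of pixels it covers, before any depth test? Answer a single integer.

T0:
  2·area = 18  (B↔C swapped to make it positive)
  edge (4, 12)→(10, 9): d=(6,-3) top-left  bias=+0
  edge (10, 9)→(6, 14): d=(-4,5) right/bottom  bias=-1
  edge (6, 14)→(4, 12): d=(-2,-2) top-left  bias=+0
    (0,4)@(1, 9): e=[-27,45,0] → ·  [on edge]
    (1,5)@(3, 11): e=[-9,27,0] → ·  [on edge]
    (3,5)@(7, 11): e=[3,7,8] → █
    (4,5)@(9, 11): e=[9,-3,12] → ·
    (2,6)@(5, 13): e=[9,9,0] → █  [on edge]
    (3,6)@(7, 13): e=[15,-1,4] → ·
    (2,7)@(5, 15): e=[21,1,-4] → ·
    (3,7)@(7, 15): e=[27,-9,0] → ·  [on edge]
    (4,8)@(9, 17): e=[45,-27,0] → ·  [on edge]
  covered (2 px):
    · · · · · · · · ·
    · · · · · · · · ·
    · · · · · · · · ·
    · · · · · · · · ·
    · · · · · · · · ·
    · · · █ · · · · ·
    · · █ · · · · · ·
    · · · · · · · · ·
    · · · · · · · · ·
T1:
  2·area = 80
  edge (18, 18)→(12, 11): d=(-6,-7) top-left  bias=+0
  edge (12, 11)→(14, 0): d=(2,-11) top-left  bias=+0
  edge (14, 0)→(18, 18): d=(4,18) right/bottom  bias=-1
    (7,2)@(15, 5): e=[57,21,2] → █
    (8,2)@(17, 5): e=[71,43,-34] → ·
    (6,3)@(13, 7): e=[31,3,46] → █
    (8,3)@(17, 7): e=[59,47,-26] → ·
    (6,4)@(13, 9): e=[19,7,54] → █
    (8,4)@(17, 9): e=[47,51,-18] → ·
    (6,5)@(13, 11): e=[7,11,62] → █
    (8,5)@(17, 11): e=[35,55,-10] → ·
    (6,6)@(13, 13): e=[-5,15,70] → ·
    (7,6)@(15, 13): e=[9,37,34] → █
    (8,6)@(17, 13): e=[23,59,-2] → ·
    (7,7)@(15, 15): e=[-3,41,42] → ·
  covered (9 px):
    · · · · · · · · ·
    · · · · · · · · ·
    · · · · · · · █ ·
    · · · · · · █ █ ·
    · · · · · · █ █ ·
    · · · · · · █ █ ·
    · · · · · · · █ ·
    · · · · · · · · █
    · · · · · · · · ·

Final: 11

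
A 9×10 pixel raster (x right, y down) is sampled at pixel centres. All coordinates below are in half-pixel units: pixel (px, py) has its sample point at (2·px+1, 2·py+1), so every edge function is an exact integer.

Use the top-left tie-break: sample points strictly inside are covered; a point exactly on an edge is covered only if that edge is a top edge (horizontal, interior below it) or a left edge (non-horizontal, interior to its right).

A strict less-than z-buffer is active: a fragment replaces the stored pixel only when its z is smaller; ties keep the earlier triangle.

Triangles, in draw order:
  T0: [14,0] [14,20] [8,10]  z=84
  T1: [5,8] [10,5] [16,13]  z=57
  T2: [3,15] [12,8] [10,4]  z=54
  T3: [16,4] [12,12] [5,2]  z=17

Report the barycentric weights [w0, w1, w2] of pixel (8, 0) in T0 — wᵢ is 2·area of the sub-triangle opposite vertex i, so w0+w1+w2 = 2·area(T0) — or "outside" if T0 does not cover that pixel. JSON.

T0:
  2·area = 120
  edge (14, 0)→(14, 20): d=(0,20) right/bottom  bias=-1
  edge (14, 20)→(8, 10): d=(-6,-10) top-left  bias=+0
  edge (8, 10)→(14, 0): d=(6,-10) top-left  bias=+0
    (6,1)@(13, 3): e=[20,92,8] → #
    (7,1)@(15, 3): e=[-20,112,28] → ·
    (2,2)@(5, 5): e=[180,0,-60] → ·  [on edge]
    (5,2)@(11, 5): e=[60,60,0] → #  [on edge]
    (7,2)@(15, 5): e=[-20,100,40] → ·
    (5,3)@(11, 7): e=[60,48,12] → #
    (7,3)@(15, 7): e=[-20,88,52] → ·
    (4,4)@(9, 9): e=[100,16,4] → #
    (7,4)@(15, 9): e=[-20,76,64] → ·
    (4,5)@(9, 11): e=[100,4,16] → #
    (7,5)@(15, 11): e=[-20,64,76] → ·
    (4,6)@(9, 13): e=[100,-8,28] → ·
    (2,7)@(5, 15): e=[180,-60,0] → ·  [on edge]
    (5,7)@(11, 15): e=[60,0,60] → #  [on edge]
  covered (16 px):
    · · · · · · · · ·
    · · · · · · # · ·
    · · · · · # # · ·
    · · · · · # # · ·
    · · · · # # # · ·
    · · · · # # # · ·
    · · · · · # # · ·
    · · · · · # # · ·
    · · · · · · # · ·
    · · · · · · · · ·
T1:
  2·area = 58
  edge (5, 8)→(10, 5): d=(5,-3) top-left  bias=+0
  edge (10, 5)→(16, 13): d=(6,8) right/bottom  bias=-1
  edge (16, 13)→(5, 8): d=(-11,-5) top-left  bias=+0
    (3,0)@(7, 1): e=[-29,0,87] → ·  [on edge]
    (3,3)@(7, 7): e=[1,36,21] → #
    (4,3)@(9, 7): e=[7,20,31] → #
    (5,3)@(11, 7): e=[13,4,41] → #
    (6,3)@(13, 7): e=[19,-12,51] → ·
    (3,4)@(7, 9): e=[11,48,-1] → ·
    (4,4)@(9, 9): e=[17,32,9] → #
    (6,4)@(13, 9): e=[29,0,29] → ·  [on edge]
    (4,5)@(9, 11): e=[27,44,-13] → ·
    (5,5)@(11, 11): e=[33,28,-3] → ·
    (6,5)@(13, 11): e=[39,12,7] → #
    (7,5)@(15, 11): e=[45,-4,17] → ·
  covered (6 px):
    · · · · · · · · ·
    · · · · · · · · ·
    · · · · · · · · ·
    · · · # # # · · ·
    · · · · # # · · ·
    · · · · · · # · ·
    · · · · · · · · ·
    · · · · · · · · ·
    · · · · · · · · ·
    · · · · · · · · ·
T2:
  2·area = 50  (B↔C swapped to make it positive)
  edge (3, 15)→(10, 4): d=(7,-11) top-left  bias=+0
  edge (10, 4)→(12, 8): d=(2,4) right/bottom  bias=-1
  edge (12, 8)→(3, 15): d=(-9,7) right/bottom  bias=-1
    (4,3)@(9, 7): e=[10,10,30] → #
    (5,3)@(11, 7): e=[32,2,16] → #
    (6,3)@(13, 7): e=[54,-6,2] → ·
    (3,4)@(7, 9): e=[2,22,26] → #
    (5,4)@(11, 9): e=[46,6,-2] → ·
    (3,5)@(7, 11): e=[16,26,8] → #
    (4,5)@(9, 11): e=[38,18,-6] → ·
    (2,6)@(5, 13): e=[8,38,4] → #
    (3,6)@(7, 13): e=[30,30,-10] → ·
    (1,7)@(3, 15): e=[0,50,0] → ·  [on edge]
    (2,7)@(5, 15): e=[22,42,-14] → ·
  covered (6 px):
    · · · · · · · · ·
    · · · · · · · · ·
    · · · · · · · · ·
    · · · · # # · · ·
    · · · # # · · · ·
    · · · # · · · · ·
    · · # · · · · · ·
    · · · · · · · · ·
    · · · · · · · · ·
    · · · · · · · · ·
T3:
  2·area = 96
  edge (16, 4)→(12, 12): d=(-4,8) right/bottom  bias=-1
  edge (12, 12)→(5, 2): d=(-7,-10) top-left  bias=+0
  edge (5, 2)→(16, 4): d=(11,2) right/bottom  bias=-1
    (3,1)@(7, 3): e=[76,13,7] → #
    (4,1)@(9, 3): e=[60,33,3] → #
    (5,1)@(11, 3): e=[44,53,-1] → ·
    (3,2)@(7, 5): e=[68,-1,29] → ·
    (4,2)@(9, 5): e=[52,19,25] → #
    (5,2)@(11, 5): e=[36,39,21] → #
    (6,2)@(13, 5): e=[20,59,17] → #
    (7,2)@(15, 5): e=[4,79,13] → #
    (8,2)@(17, 5): e=[-12,99,9] → ·
    (4,3)@(9, 7): e=[44,5,47] → #
    (7,3)@(15, 7): e=[-4,65,35] → ·
    (4,4)@(9, 9): e=[36,-9,69] → ·
  covered (11 px):
    · · · · · · · · ·
    · · · # # · · · ·
    · · · · # # # # ·
    · · · · # # # · ·
    · · · · · # # · ·
    · · · · · · · · ·
    · · · · · · · · ·
    · · · · · · · · ·
    · · · · · · · · ·
    · · · · · · · · ·

Answer: "outside"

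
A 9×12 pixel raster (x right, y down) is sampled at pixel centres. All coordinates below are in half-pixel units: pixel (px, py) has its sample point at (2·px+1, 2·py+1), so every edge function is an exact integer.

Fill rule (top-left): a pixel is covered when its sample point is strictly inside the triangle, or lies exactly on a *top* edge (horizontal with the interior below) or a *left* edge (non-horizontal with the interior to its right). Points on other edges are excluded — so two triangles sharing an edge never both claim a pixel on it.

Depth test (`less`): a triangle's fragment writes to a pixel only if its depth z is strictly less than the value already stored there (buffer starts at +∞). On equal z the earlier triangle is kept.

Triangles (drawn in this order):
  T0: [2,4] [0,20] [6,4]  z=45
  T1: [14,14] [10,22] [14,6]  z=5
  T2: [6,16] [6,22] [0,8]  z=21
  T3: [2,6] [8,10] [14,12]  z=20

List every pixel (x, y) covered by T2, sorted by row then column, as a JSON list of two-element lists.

T0:
  2·area = 64  (B↔C swapped to make it positive)
  edge (2, 4)→(6, 4): d=(4,0) top-left  bias=+0
  edge (6, 4)→(0, 20): d=(-6,16) right/bottom  bias=-1
  edge (0, 20)→(2, 4): d=(2,-16) top-left  bias=+0
    (1,2)@(3, 5): e=[4,42,18] → #
    (2,2)@(5, 5): e=[4,10,50] → #
    (3,2)@(7, 5): e=[4,-22,82] → ·
    (1,3)@(3, 7): e=[12,30,22] → #
    (2,3)@(5, 7): e=[12,-2,54] → ·
    (1,4)@(3, 9): e=[20,18,26] → #
    (2,4)@(5, 9): e=[20,-14,58] → ·
    (1,5)@(3, 11): e=[28,6,30] → #
    (2,5)@(5, 11): e=[28,-26,62] → ·
    (0,6)@(1, 13): e=[36,26,2] → #
    (1,6)@(3, 13): e=[36,-6,34] → ·
    (0,7)@(1, 15): e=[44,14,6] → #
  covered (8 px):
    · · · · · · · · ·
    · · · · · · · · ·
    · # # · · · · · ·
    · # · · · · · · ·
    · # · · · · · · ·
    · # · · · · · · ·
    # · · · · · · · ·
    # · · · · · · · ·
    # · · · · · · · ·
    · · · · · · · · ·
    · · · · · · · · ·
    · · · · · · · · ·
T1:
  2·area = 32
  edge (14, 14)→(10, 22): d=(-4,8) right/bottom  bias=-1
  edge (10, 22)→(14, 6): d=(4,-16) top-left  bias=+0
  edge (14, 6)→(14, 14): d=(0,8) right/bottom  bias=-1
    (6,5)@(13, 11): e=[20,4,8] → #
    (7,5)@(15, 11): e=[4,36,-8] → ·
    (6,6)@(13, 13): e=[12,12,8] → #
    (7,6)@(15, 13): e=[-4,44,-8] → ·
    (6,7)@(13, 15): e=[4,20,8] → #
    (7,7)@(15, 15): e=[-12,52,-8] → ·
    (6,8)@(13, 17): e=[-4,28,8] → ·
    (5,9)@(11, 19): e=[4,4,24] → #
    (6,9)@(13, 19): e=[-12,36,8] → ·
    (5,10)@(11, 21): e=[-4,12,24] → ·
  covered (4 px):
    · · · · · · · · ·
    · · · · · · · · ·
    · · · · · · · · ·
    · · · · · · · · ·
    · · · · · · · · ·
    · · · · · · # · ·
    · · · · · · # · ·
    · · · · · · # · ·
    · · · · · · · · ·
    · · · · · # · · ·
    · · · · · · · · ·
    · · · · · · · · ·
T2:
  2·area = 36
  edge (6, 16)→(6, 22): d=(0,6) right/bottom  bias=-1
  edge (6, 22)→(0, 8): d=(-6,-14) top-left  bias=+0
  edge (0, 8)→(6, 16): d=(6,8) right/bottom  bias=-1
    (1,6)@(3, 13): e=[18,12,6] → #
    (2,6)@(5, 13): e=[6,40,-10] → ·
    (1,7)@(3, 15): e=[18,0,18] → #  [on edge]
    (2,7)@(5, 15): e=[6,28,2] → #
    (3,7)@(7, 15): e=[-6,56,-14] → ·
    (1,8)@(3, 17): e=[18,-12,30] → ·
    (2,8)@(5, 17): e=[6,16,14] → #
    (3,8)@(7, 17): e=[-6,44,-2] → ·
    (2,9)@(5, 19): e=[6,4,26] → #
    (3,9)@(7, 19): e=[-6,32,10] → ·
    (2,10)@(5, 21): e=[6,-8,38] → ·
  covered (5 px):
    · · · · · · · · ·
    · · · · · · · · ·
    · · · · · · · · ·
    · · · · · · · · ·
    · · · · · · · · ·
    · · · · · · · · ·
    · # · · · · · · ·
    · # # · · · · · ·
    · · # · · · · · ·
    · · # · · · · · ·
    · · · · · · · · ·
    · · · · · · · · ·
T3:
  2·area = 12  (B↔C swapped to make it positive)
  edge (2, 6)→(14, 12): d=(12,6) right/bottom  bias=-1
  edge (14, 12)→(8, 10): d=(-6,-2) top-left  bias=+0
  edge (8, 10)→(2, 6): d=(-6,-4) top-left  bias=+0
    (2,4)@(5, 9): e=[18,0,-6] → ·  [on edge]
    (3,4)@(7, 9): e=[6,4,2] → #
    (4,4)@(9, 9): e=[-6,8,10] → ·
    (3,5)@(7, 11): e=[30,-8,-10] → ·
    (5,5)@(11, 11): e=[6,0,6] → #  [on edge]
    (6,5)@(13, 11): e=[-6,4,14] → ·
    (5,6)@(11, 13): e=[30,-12,-6] → ·
    (8,6)@(17, 13): e=[-6,0,18] → ·  [on edge]
  covered (2 px):
    · · · · · · · · ·
    · · · · · · · · ·
    · · · · · · · · ·
    · · · · · · · · ·
    · · · # · · · · ·
    · · · · · # · · ·
    · · · · · · · · ·
    · · · · · · · · ·
    · · · · · · · · ·
    · · · · · · · · ·
    · · · · · · · · ·
    · · · · · · · · ·

Final: [[1,6],[1,7],[2,7],[2,8],[2,9]]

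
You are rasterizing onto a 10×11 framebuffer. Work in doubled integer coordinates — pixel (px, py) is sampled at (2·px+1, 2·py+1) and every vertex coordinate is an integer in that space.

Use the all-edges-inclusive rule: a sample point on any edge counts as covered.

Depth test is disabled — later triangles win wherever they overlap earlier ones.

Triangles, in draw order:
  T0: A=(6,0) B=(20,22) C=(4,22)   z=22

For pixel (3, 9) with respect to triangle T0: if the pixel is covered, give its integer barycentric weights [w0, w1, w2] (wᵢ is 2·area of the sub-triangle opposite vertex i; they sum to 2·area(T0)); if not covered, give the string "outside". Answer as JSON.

T0:
  2·area = 352
  edge (6, 0)→(20, 22): d=(14,22) inclusive
  edge (20, 22)→(4, 22): d=(-16,0) inclusive
  edge (4, 22)→(6, 0): d=(2,-22) inclusive
    (3,1)@(7, 3): e=[20,304,28] → █
    (4,1)@(9, 3): e=[-24,304,72] → ·
    (3,2)@(7, 5): e=[48,272,32] → █
    (4,2)@(9, 5): e=[4,272,76] → █
    (5,2)@(11, 5): e=[-40,272,120] → ·
    (3,3)@(7, 7): e=[76,240,36] → █
    (5,3)@(11, 7): e=[-12,240,124] → ·
    (3,4)@(7, 9): e=[104,208,40] → █
    (5,4)@(11, 9): e=[16,208,128] → █
    (6,4)@(13, 9): e=[-28,208,172] → ·
    (2,5)@(5, 11): e=[176,176,0] → █  [on edge]
    (6,5)@(13, 11): e=[0,176,176] → █  [on edge]
  covered (45 px):
    · · · · · · · · · ·
    · · · █ · · · · · ·
    · · · █ █ · · · · ·
    · · · █ █ · · · · ·
    · · · █ █ █ · · · ·
    · · █ █ █ █ █ · · ·
    · · █ █ █ █ █ · · ·
    · · █ █ █ █ █ █ · ·
    · · █ █ █ █ █ █ · ·
    · · █ █ █ █ █ █ █ ·
    · · █ █ █ █ █ █ █ █

Answer: [48,60,244]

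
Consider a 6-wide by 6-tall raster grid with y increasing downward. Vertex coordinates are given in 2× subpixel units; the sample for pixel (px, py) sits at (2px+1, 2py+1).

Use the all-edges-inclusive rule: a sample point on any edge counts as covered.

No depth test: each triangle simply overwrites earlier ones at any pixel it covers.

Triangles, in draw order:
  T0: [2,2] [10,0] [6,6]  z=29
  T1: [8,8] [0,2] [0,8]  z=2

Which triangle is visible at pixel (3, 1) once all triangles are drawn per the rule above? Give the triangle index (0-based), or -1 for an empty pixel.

T0:
  2·area = 40
  edge (2, 2)→(10, 0): d=(8,-2) inclusive
  edge (10, 0)→(6, 6): d=(-4,6) inclusive
  edge (6, 6)→(2, 2): d=(-4,-4) inclusive
    (0,0)@(1, 1): e=[-10,50,0] → ·  [on edge]
    (3,0)@(7, 1): e=[2,14,24] → #
    (4,0)@(9, 1): e=[6,2,32] → #
    (5,0)@(11, 1): e=[10,-10,40] → ·
    (1,1)@(3, 3): e=[10,30,0] → #  [on edge]
    (2,1)@(5, 3): e=[14,18,8] → #
    (4,1)@(9, 3): e=[22,-6,24] → ·
    (1,2)@(3, 5): e=[26,22,-8] → ·
    (2,2)@(5, 5): e=[30,10,0] → #  [on edge]
    (3,2)@(7, 5): e=[34,-2,8] → ·
    (2,3)@(5, 7): e=[46,2,-8] → ·
    (3,3)@(7, 7): e=[50,-10,0] → ·  [on edge]
    (4,4)@(9, 9): e=[70,-30,0] → ·  [on edge]
    (5,5)@(11, 11): e=[90,-50,0] → ·  [on edge]
  covered (6 px):
    · · · # # ·
    · # # # · ·
    · · # · · ·
    · · · · · ·
    · · · · · ·
    · · · · · ·
T1:
  2·area = 48  (B↔C swapped to make it positive)
  edge (8, 8)→(0, 8): d=(-8,0) inclusive
  edge (0, 8)→(0, 2): d=(0,-6) inclusive
  edge (0, 2)→(8, 8): d=(8,6) inclusive
    (0,1)@(1, 3): e=[40,6,2] → #
    (1,1)@(3, 3): e=[40,18,-10] → ·
    (0,2)@(1, 5): e=[24,6,18] → #
    (1,2)@(3, 5): e=[24,18,6] → #
    (2,2)@(5, 5): e=[24,30,-6] → ·
    (0,3)@(1, 7): e=[8,6,34] → #
    (2,3)@(5, 7): e=[8,30,10] → #
    (3,3)@(7, 7): e=[8,42,-2] → ·
    (0,4)@(1, 9): e=[-8,6,50] → ·
    (1,4)@(3, 9): e=[-8,18,38] → ·
    (2,4)@(5, 9): e=[-8,30,26] → ·
  covered (6 px):
    · · · · · ·
    # · · · · ·
    # # · · · ·
    # # # · · ·
    · · · · · ·
    · · · · · ·

Z-buffer (winner per pixel, '.' = empty):
  . . . 0 0 .
  1 0 0 0 . .
  1 1 0 . . .
  1 1 1 . . .
  . . . . . .
  . . . . . .

Result: 0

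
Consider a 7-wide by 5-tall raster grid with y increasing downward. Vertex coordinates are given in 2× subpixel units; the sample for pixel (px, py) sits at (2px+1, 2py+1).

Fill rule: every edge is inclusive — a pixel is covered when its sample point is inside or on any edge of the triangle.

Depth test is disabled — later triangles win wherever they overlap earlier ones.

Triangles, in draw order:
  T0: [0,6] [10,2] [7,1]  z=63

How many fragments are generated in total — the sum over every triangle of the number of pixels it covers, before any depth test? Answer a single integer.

T0:
  2·area = 22  (B↔C swapped to make it positive)
  edge (0, 6)→(7, 1): d=(7,-5) inclusive
  edge (7, 1)→(10, 2): d=(3,1) inclusive
  edge (10, 2)→(0, 6): d=(-10,4) inclusive
    (3,0)@(7, 1): e=[0,0,22] → █  [on edge]
    (4,0)@(9, 1): e=[10,-2,14] → ·
    (2,1)@(5, 3): e=[4,8,10] → █
    (4,1)@(9, 3): e=[24,4,-6] → ·
    (6,1)@(13, 3): e=[44,0,-22] → ·  [on edge]
    (2,2)@(5, 5): e=[18,14,-10] → ·
    (3,2)@(7, 5): e=[28,12,-18] → ·
  covered (3 px):
    · · · █ · · ·
    · · █ █ · · ·
    · · · · · · ·
    · · · · · · ·
    · · · · · · ·

Final: 3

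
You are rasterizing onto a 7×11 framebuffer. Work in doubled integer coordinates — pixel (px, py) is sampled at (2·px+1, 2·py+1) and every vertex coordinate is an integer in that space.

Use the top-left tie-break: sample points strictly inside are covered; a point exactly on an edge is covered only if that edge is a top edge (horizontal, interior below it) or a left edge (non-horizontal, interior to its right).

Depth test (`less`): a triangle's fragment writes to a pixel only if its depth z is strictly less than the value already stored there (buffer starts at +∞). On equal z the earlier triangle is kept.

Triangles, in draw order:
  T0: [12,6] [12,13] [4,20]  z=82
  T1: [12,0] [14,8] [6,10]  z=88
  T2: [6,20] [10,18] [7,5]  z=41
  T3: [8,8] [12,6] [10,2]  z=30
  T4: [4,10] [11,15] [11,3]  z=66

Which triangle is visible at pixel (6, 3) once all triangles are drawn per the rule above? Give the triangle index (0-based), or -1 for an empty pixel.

T0:
  2·area = 56
  edge (12, 6)→(12, 13): d=(0,7) right/bottom  bias=-1
  edge (12, 13)→(4, 20): d=(-8,7) right/bottom  bias=-1
  edge (4, 20)→(12, 6): d=(8,-14) top-left  bias=+0
    (5,4)@(11, 9): e=[7,39,10] → █
    (6,4)@(13, 9): e=[-7,25,38] → ·
    (5,5)@(11, 11): e=[7,23,26] → █
    (6,5)@(13, 11): e=[-7,9,54] → ·
    (4,6)@(9, 13): e=[21,21,14] → █
    (6,6)@(13, 13): e=[-7,-7,70] → ·
    (3,7)@(7, 15): e=[35,19,2] → █
    (5,7)@(11, 15): e=[7,-9,58] → ·
    (3,8)@(7, 17): e=[35,3,18] → █
    (4,8)@(9, 17): e=[21,-11,46] → ·
    (2,9)@(5, 19): e=[49,1,6] → █
    (3,9)@(7, 19): e=[35,-13,34] → ·
  covered (8 px):
    · · · · · · ·
    · · · · · · ·
    · · · · · · ·
    · · · · · · ·
    · · · · · █ ·
    · · · · · █ ·
    · · · · █ █ ·
    · · · █ █ · ·
    · · · █ · · ·
    · · █ · · · ·
    · · · · · · ·
T1:
  2·area = 68
  edge (12, 0)→(14, 8): d=(2,8) right/bottom  bias=-1
  edge (14, 8)→(6, 10): d=(-8,2) right/bottom  bias=-1
  edge (6, 10)→(12, 0): d=(6,-10) top-left  bias=+0
    (5,1)@(11, 3): e=[14,46,8] → █
    (6,1)@(13, 3): e=[-2,42,28] → ·
    (4,2)@(9, 5): e=[34,34,0] → █  [on edge]
    (6,2)@(13, 5): e=[2,26,40] → █
    (4,3)@(9, 7): e=[38,18,12] → █
    (3,4)@(7, 9): e=[58,6,4] → █
    (5,4)@(11, 9): e=[26,-2,44] → ·
    (6,4)@(13, 9): e=[10,-6,64] → ·
    (3,5)@(7, 11): e=[62,-10,16] → ·
    (4,5)@(9, 11): e=[46,-14,36] → ·
    (1,7)@(3, 15): e=[102,-34,0] → ·  [on edge]
  covered (9 px):
    · · · · · · ·
    · · · · · █ ·
    · · · · █ █ █
    · · · · █ █ █
    · · · █ █ · ·
    · · · · · · ·
    · · · · · · ·
    · · · · · · ·
    · · · · · · ·
    · · · · · · ·
    · · · · · · ·
T2:
  2·area = 58  (B↔C swapped to make it positive)
  edge (6, 20)→(7, 5): d=(1,-15) top-left  bias=+0
  edge (7, 5)→(10, 18): d=(3,13) right/bottom  bias=-1
  edge (10, 18)→(6, 20): d=(-4,2) right/bottom  bias=-1
    (3,2)@(7, 5): e=[0,0,58] → ·  [on edge]
    (3,3)@(7, 7): e=[2,6,50] → █
    (4,3)@(9, 7): e=[32,-20,46] → ·
    (3,4)@(7, 9): e=[4,12,42] → █
    (4,4)@(9, 9): e=[34,-14,38] → ·
    (3,5)@(7, 11): e=[6,18,34] → █
    (4,5)@(9, 11): e=[36,-8,30] → ·
    (3,6)@(7, 13): e=[8,24,26] → █
    (4,6)@(9, 13): e=[38,-2,22] → ·
    (3,7)@(7, 15): e=[10,30,18] → █
    (4,7)@(9, 15): e=[40,4,14] → █
    (5,7)@(11, 15): e=[70,-22,10] → ·
  covered (9 px):
    · · · · · · ·
    · · · · · · ·
    · · · · · · ·
    · · · █ · · ·
    · · · █ · · ·
    · · · █ · · ·
    · · · █ · · ·
    · · · █ █ · ·
    · · · █ █ · ·
    · · · █ · · ·
    · · · · · · ·
T3:
  2·area = 20  (B↔C swapped to make it positive)
  edge (8, 8)→(10, 2): d=(2,-6) top-left  bias=+0
  edge (10, 2)→(12, 6): d=(2,4) right/bottom  bias=-1
  edge (12, 6)→(8, 8): d=(-4,2) right/bottom  bias=-1
    (4,2)@(9, 5): e=[0,10,10] → █  [on edge]
    (5,2)@(11, 5): e=[12,2,6] → █
    (6,2)@(13, 5): e=[24,-6,2] → ·
    (4,3)@(9, 7): e=[4,14,2] → █
    (5,3)@(11, 7): e=[16,6,-2] → ·
    (4,4)@(9, 9): e=[8,18,-6] → ·
    (3,5)@(7, 11): e=[0,30,-10] → ·  [on edge]
    (2,8)@(5, 17): e=[0,50,-30] → ·  [on edge]
  covered (3 px):
    · · · · · · ·
    · · · · · · ·
    · · · · █ █ ·
    · · · · █ · ·
    · · · · · · ·
    · · · · · · ·
    · · · · · · ·
    · · · · · · ·
    · · · · · · ·
    · · · · · · ·
    · · · · · · ·
T4:
  2·area = 84  (B↔C swapped to make it positive)
  edge (4, 10)→(11, 3): d=(7,-7) top-left  bias=+0
  edge (11, 3)→(11, 15): d=(0,12) right/bottom  bias=-1
  edge (11, 15)→(4, 10): d=(-7,-5) top-left  bias=+0
    (5,0)@(11, 1): e=[-14,0,98] → ·  [on edge]
    (6,0)@(13, 1): e=[0,-24,108] → ·  [on edge]
    (5,1)@(11, 3): e=[0,0,84] → ·  [on edge]
    (4,2)@(9, 5): e=[0,24,60] → █  [on edge]
    (5,2)@(11, 5): e=[14,0,70] → ·  [on edge]
    (3,3)@(7, 7): e=[0,48,36] → █  [on edge]
    (5,3)@(11, 7): e=[28,0,56] → ·  [on edge]
    (2,4)@(5, 9): e=[0,72,12] → █  [on edge]
    (5,4)@(11, 9): e=[42,0,42] → ·  [on edge]
    (1,5)@(3, 11): e=[0,96,-12] → ·  [on edge]
    (2,5)@(5, 11): e=[14,72,-2] → ·
    (3,5)@(7, 11): e=[28,48,8] → █
    (5,5)@(11, 11): e=[56,0,28] → ·  [on edge]
    (0,6)@(1, 13): e=[0,120,-36] → ·  [on edge]
    (5,6)@(11, 13): e=[70,0,14] → ·  [on edge]
    (5,7)@(11, 15): e=[84,0,0] → ·  [on edge]
    (5,8)@(11, 17): e=[98,0,-14] → ·  [on edge]
    (5,9)@(11, 19): e=[112,0,-28] → ·  [on edge]
    (5,10)@(11, 21): e=[126,0,-42] → ·  [on edge]
  covered (9 px):
    · · · · · · ·
    · · · · · · ·
    · · · · █ · ·
    · · · █ █ · ·
    · · █ █ █ · ·
    · · · █ █ · ·
    · · · · █ · ·
    · · · · · · ·
    · · · · · · ·
    · · · · · · ·
    · · · · · · ·

Z-buffer (winner per pixel, '.' = empty):
  . . . . . . .
  . . . . . 1 .
  . . . . 3 3 1
  . . . 2 3 1 1
  . . 4 2 4 0 .
  . . . 2 4 0 .
  . . . 2 4 0 .
  . . . 2 2 . .
  . . . 2 2 . .
  . . 0 2 . . .
  . . . . . . .

Final: 1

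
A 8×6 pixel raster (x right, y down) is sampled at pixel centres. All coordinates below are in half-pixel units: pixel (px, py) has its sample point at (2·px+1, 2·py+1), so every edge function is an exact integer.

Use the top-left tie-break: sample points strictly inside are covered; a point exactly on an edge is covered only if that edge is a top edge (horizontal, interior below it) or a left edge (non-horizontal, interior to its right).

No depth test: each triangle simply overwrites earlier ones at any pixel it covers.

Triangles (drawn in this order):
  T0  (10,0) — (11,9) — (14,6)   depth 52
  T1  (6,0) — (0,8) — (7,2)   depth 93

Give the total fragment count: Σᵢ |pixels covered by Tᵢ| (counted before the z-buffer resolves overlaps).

T0:
  2·area = 30  (B↔C swapped to make it positive)
  edge (10, 0)→(14, 6): d=(4,6) right/bottom  bias=-1
  edge (14, 6)→(11, 9): d=(-3,3) right/bottom  bias=-1
  edge (11, 9)→(10, 0): d=(-1,-9) top-left  bias=+0
    (5,1)@(11, 3): e=[6,18,6] → █
    (6,1)@(13, 3): e=[-6,12,24] → ·
    (5,2)@(11, 5): e=[14,12,4] → █
    (6,2)@(13, 5): e=[2,6,22] → █
    (7,2)@(15, 5): e=[-10,0,40] → ·  [on edge]
    (5,3)@(11, 7): e=[22,6,2] → █
    (6,3)@(13, 7): e=[10,0,20] → ·  [on edge]
    (5,4)@(11, 9): e=[30,0,0] → ·  [on edge]
    (4,5)@(9, 11): e=[50,0,-20] → ·  [on edge]
  covered (4 px):
    · · · · · · · ·
    · · · · · █ · ·
    · · · · · █ █ ·
    · · · · · █ · ·
    · · · · · · · ·
    · · · · · · · ·
T1:
  2·area = 20  (B↔C swapped to make it positive)
  edge (6, 0)→(7, 2): d=(1,2) right/bottom  bias=-1
  edge (7, 2)→(0, 8): d=(-7,6) right/bottom  bias=-1
  edge (0, 8)→(6, 0): d=(6,-8) top-left  bias=+0
    (2,1)@(5, 3): e=[5,5,10] → █
    (3,1)@(7, 3): e=[1,-7,26] → ·
    (1,2)@(3, 5): e=[11,3,6] → █
    (2,2)@(5, 5): e=[7,-9,22] → ·
    (0,3)@(1, 7): e=[17,1,2] → █
    (1,3)@(3, 7): e=[13,-11,18] → ·
    (0,4)@(1, 9): e=[19,-13,14] → ·
  covered (3 px):
    · · · · · · · ·
    · · █ · · · · ·
    · █ · · · · · ·
    █ · · · · · · ·
    · · · · · · · ·
    · · · · · · · ·

Result: 7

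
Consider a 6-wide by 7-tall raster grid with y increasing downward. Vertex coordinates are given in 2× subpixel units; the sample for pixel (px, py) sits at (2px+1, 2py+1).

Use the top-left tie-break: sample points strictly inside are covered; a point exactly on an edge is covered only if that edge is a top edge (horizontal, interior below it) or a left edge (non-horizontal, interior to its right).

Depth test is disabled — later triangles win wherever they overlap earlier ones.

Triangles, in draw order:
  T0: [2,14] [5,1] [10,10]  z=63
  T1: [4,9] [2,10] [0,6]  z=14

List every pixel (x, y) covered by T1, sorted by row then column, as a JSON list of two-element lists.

T0:
  2·area = 92
  edge (2, 14)→(5, 1): d=(3,-13) top-left  bias=+0
  edge (5, 1)→(10, 10): d=(5,9) right/bottom  bias=-1
  edge (10, 10)→(2, 14): d=(-8,4) right/bottom  bias=-1
    (2,0)@(5, 1): e=[0,0,92] → .  [on edge]
    (2,1)@(5, 3): e=[6,10,76] → X
    (3,1)@(7, 3): e=[32,-8,68] → .
    (2,2)@(5, 5): e=[12,20,60] → X
    (3,2)@(7, 5): e=[38,2,52] → X
    (4,2)@(9, 5): e=[64,-16,44] → .
    (2,3)@(5, 7): e=[18,30,44] → X
    (4,3)@(9, 7): e=[70,-6,28] → .
    (2,4)@(5, 9): e=[24,40,28] → X
    (4,4)@(9, 9): e=[76,4,12] → X
    (5,4)@(11, 9): e=[102,-14,4] → .
    (1,5)@(3, 11): e=[4,68,20] → X
  covered (12 px):
    . . . . . .
    . . X . . .
    . . X X . .
    . . X X . .
    . . X X X .
    . X X X . .
    . X . . . .
T1:
  2·area = 10
  edge (4, 9)→(2, 10): d=(-2,1) right/bottom  bias=-1
  edge (2, 10)→(0, 6): d=(-2,-4) top-left  bias=+0
  edge (0, 6)→(4, 9): d=(4,3) right/bottom  bias=-1
    (0,3)@(1, 7): e=[7,2,1] → X
    (1,3)@(3, 7): e=[5,10,-5] → .
    (0,4)@(1, 9): e=[3,-2,9] → .
    (1,4)@(3, 9): e=[1,6,3] → X
    (2,4)@(5, 9): e=[-1,14,-3] → .
    (1,5)@(3, 11): e=[-3,2,11] → .
  covered (2 px):
    . . . . . .
    . . . . . .
    . . . . . .
    X . . . . .
    . X . . . .
    . . . . . .
    . . . . . .

Final: [[0,3],[1,4]]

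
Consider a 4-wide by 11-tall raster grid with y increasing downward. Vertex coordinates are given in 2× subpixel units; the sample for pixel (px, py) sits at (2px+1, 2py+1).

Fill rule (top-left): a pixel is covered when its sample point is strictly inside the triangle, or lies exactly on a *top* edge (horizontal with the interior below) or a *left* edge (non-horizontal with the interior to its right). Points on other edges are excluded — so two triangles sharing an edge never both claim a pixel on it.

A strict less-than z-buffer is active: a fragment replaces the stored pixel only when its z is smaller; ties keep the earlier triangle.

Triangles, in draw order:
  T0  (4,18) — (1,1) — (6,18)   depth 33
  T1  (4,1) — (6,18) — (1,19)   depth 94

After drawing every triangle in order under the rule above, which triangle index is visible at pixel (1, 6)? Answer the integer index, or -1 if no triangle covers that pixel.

T0:
  2·area = 34
  edge (4, 18)→(1, 1): d=(-3,-17) top-left  bias=+0
  edge (1, 1)→(6, 18): d=(5,17) right/bottom  bias=-1
  edge (6, 18)→(4, 18): d=(-2,0) right/bottom  bias=-1
    (0,0)@(1, 1): e=[0,0,34] → .  [on edge]
    (1,4)@(3, 9): e=[10,6,18] → X
    (2,4)@(5, 9): e=[44,-28,18] → .
    (1,5)@(3, 11): e=[4,16,14] → X
    (2,5)@(5, 11): e=[38,-18,14] → .
    (1,6)@(3, 13): e=[-2,26,10] → .
    (2,7)@(5, 15): e=[26,2,6] → X
    (3,7)@(7, 15): e=[60,-32,6] → .
    (2,8)@(5, 17): e=[20,12,2] → X
    (3,8)@(7, 17): e=[54,-22,2] → .
    (2,9)@(5, 19): e=[14,22,-2] → .
  covered (4 px):
    . . . .
    . . . .
    . . . .
    . . . .
    . X . .
    . X . .
    . . . .
    . . X .
    . . X .
    . . . .
    . . . .
T1:
  2·area = 87
  edge (4, 1)→(6, 18): d=(2,17) right/bottom  bias=-1
  edge (6, 18)→(1, 19): d=(-5,1) right/bottom  bias=-1
  edge (1, 19)→(4, 1): d=(3,-18) top-left  bias=+0
    (1,3)@(3, 7): e=[29,58,0] → X  [on edge]
    (2,3)@(5, 7): e=[-5,56,36] → .
    (1,4)@(3, 9): e=[33,48,6] → X
    (2,4)@(5, 9): e=[-1,46,42] → .
    (1,5)@(3, 11): e=[37,38,12] → X
    (2,5)@(5, 11): e=[3,36,48] → X
    (3,5)@(7, 11): e=[-31,34,84] → .
    (1,6)@(3, 13): e=[41,28,18] → X
    (3,6)@(7, 13): e=[-27,24,90] → .
    (1,7)@(3, 15): e=[45,18,24] → X
    (3,7)@(7, 15): e=[-23,14,96] → .
    (1,8)@(3, 17): e=[49,8,30] → X
    (0,9)@(1, 19): e=[87,0,0] → .  [on edge]
  covered (10 px):
    . . . .
    . . . .
    . . . .
    . X . .
    . X . .
    . X X .
    . X X .
    . X X .
    . X X .
    . . . .
    . . . .

Z-buffer (winner per pixel, '.' = empty):
  . . . .
  . . . .
  . . . .
  . 1 . .
  . 0 . .
  . 0 1 .
  . 1 1 .
  . 1 0 .
  . 1 0 .
  . . . .
  . . . .

Result: 1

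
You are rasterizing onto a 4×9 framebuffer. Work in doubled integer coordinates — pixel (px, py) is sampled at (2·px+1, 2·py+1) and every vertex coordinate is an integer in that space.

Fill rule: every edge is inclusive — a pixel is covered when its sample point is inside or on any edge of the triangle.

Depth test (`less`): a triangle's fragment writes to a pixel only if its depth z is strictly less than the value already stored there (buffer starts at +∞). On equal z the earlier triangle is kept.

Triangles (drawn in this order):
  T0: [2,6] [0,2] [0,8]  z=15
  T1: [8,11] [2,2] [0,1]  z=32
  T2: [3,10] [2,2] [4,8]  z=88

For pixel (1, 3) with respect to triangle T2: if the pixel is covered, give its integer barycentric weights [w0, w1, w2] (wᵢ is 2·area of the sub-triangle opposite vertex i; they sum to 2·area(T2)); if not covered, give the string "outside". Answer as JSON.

T0:
  2·area = 12  (B↔C swapped to make it positive)
  edge (2, 6)→(0, 8): d=(-2,2) inclusive
  edge (0, 8)→(0, 2): d=(0,-6) inclusive
  edge (0, 2)→(2, 6): d=(2,4) inclusive
    (3,0)@(7, 1): e=[0,42,-30] → .  [on edge]
    (2,1)@(5, 3): e=[0,30,-18] → .  [on edge]
    (0,2)@(1, 5): e=[4,6,2] → X
    (1,2)@(3, 5): e=[0,18,-6] → .  [on edge]
    (0,3)@(1, 7): e=[0,6,6] → X  [on edge]
    (1,3)@(3, 7): e=[-4,18,-2] → .
    (0,4)@(1, 9): e=[-4,6,10] → .
  covered (2 px):
    . . . .
    . . . .
    X . . .
    X . . .
    . . . .
    . . . .
    . . . .
    . . . .
    . . . .
T1:
  2·area = 12  (B↔C swapped to make it positive)
  edge (8, 11)→(0, 1): d=(-8,-10) inclusive
  edge (0, 1)→(2, 2): d=(2,1) inclusive
  edge (2, 2)→(8, 11): d=(6,9) inclusive
    (2,3)@(5, 7): e=[2,7,3] → X
    (3,3)@(7, 7): e=[22,5,-15] → .
    (2,4)@(5, 9): e=[-14,11,15] → .
  covered (1 px):
    . . . .
    . . . .
    . . . .
    . . X .
    . . . .
    . . . .
    . . . .
    . . . .
    . . . .
T2:
  2·area = 10
  edge (3, 10)→(2, 2): d=(-1,-8) inclusive
  edge (2, 2)→(4, 8): d=(2,6) inclusive
  edge (4, 8)→(3, 10): d=(-1,2) inclusive
    (1,2)@(3, 5): e=[5,0,5] → X  [on edge]
    (2,2)@(5, 5): e=[21,-12,1] → .
    (1,3)@(3, 7): e=[3,4,3] → X
    (2,3)@(5, 7): e=[19,-8,-1] → .
    (1,4)@(3, 9): e=[1,8,1] → X
    (2,4)@(5, 9): e=[17,-4,-3] → .
    (1,5)@(3, 11): e=[-1,12,-1] → .
    (2,5)@(5, 11): e=[15,0,-5] → .  [on edge]
    (3,8)@(7, 17): e=[25,0,-15] → .  [on edge]
  covered (3 px):
    . . . .
    . . . .
    . X . .
    . X . .
    . X . .
    . . . .
    . . . .
    . . . .
    . . . .

Answer: [4,3,3]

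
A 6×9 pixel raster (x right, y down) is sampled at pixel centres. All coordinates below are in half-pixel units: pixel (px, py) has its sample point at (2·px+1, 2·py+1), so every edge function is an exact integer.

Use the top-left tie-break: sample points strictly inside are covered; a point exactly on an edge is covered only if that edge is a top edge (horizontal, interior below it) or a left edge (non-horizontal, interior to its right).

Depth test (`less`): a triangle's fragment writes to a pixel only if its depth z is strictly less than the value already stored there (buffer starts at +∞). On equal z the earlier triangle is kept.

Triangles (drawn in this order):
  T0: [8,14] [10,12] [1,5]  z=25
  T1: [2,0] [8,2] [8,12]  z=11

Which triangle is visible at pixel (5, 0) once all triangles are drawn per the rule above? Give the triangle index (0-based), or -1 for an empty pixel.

T0:
  2·area = 32  (B↔C swapped to make it positive)
  edge (8, 14)→(1, 5): d=(-7,-9) top-left  bias=+0
  edge (1, 5)→(10, 12): d=(9,7) right/bottom  bias=-1
  edge (10, 12)→(8, 14): d=(-2,2) right/bottom  bias=-1
    (0,2)@(1, 5): e=[0,0,32] → .  [on edge]
    (1,3)@(3, 7): e=[4,4,24] → X
    (2,3)@(5, 7): e=[22,-10,20] → .
    (1,4)@(3, 9): e=[-10,22,20] → .
    (2,4)@(5, 9): e=[8,8,16] → X
    (3,4)@(7, 9): e=[26,-6,12] → .
    (2,5)@(5, 11): e=[-6,26,12] → .
    (3,5)@(7, 11): e=[12,12,8] → X
    (4,5)@(9, 11): e=[30,-2,4] → .
    (5,5)@(11, 11): e=[48,-16,0] → .  [on edge]
    (3,6)@(7, 13): e=[-2,30,4] → .
    (4,6)@(9, 13): e=[16,16,0] → .  [on edge]
    (3,7)@(7, 15): e=[-16,48,0] → .  [on edge]
    (2,8)@(5, 17): e=[-48,80,0] → .  [on edge]
  covered (3 px):
    . . . . . .
    . . . . . .
    . . . . . .
    . X . . . .
    . . X . . .
    . . . X . .
    . . . . . .
    . . . . . .
    . . . . . .
T1:
  2·area = 60
  edge (2, 0)→(8, 2): d=(6,2) right/bottom  bias=-1
  edge (8, 2)→(8, 12): d=(0,10) right/bottom  bias=-1
  edge (8, 12)→(2, 0): d=(-6,-12) top-left  bias=+0
    (1,0)@(3, 1): e=[4,50,6] → X
    (2,0)@(5, 1): e=[0,30,30] → .  [on edge]
    (1,1)@(3, 3): e=[16,50,-6] → .
    (2,1)@(5, 3): e=[12,30,18] → X
    (3,1)@(7, 3): e=[8,10,42] → X
    (4,1)@(9, 3): e=[4,-10,66] → .
    (5,1)@(11, 3): e=[0,-30,90] → .  [on edge]
    (2,2)@(5, 5): e=[24,30,6] → X
    (4,2)@(9, 5): e=[16,-10,54] → .
    (2,3)@(5, 7): e=[36,30,-6] → .
    (3,3)@(7, 7): e=[32,10,18] → X
    (4,3)@(9, 7): e=[28,-10,42] → .
  covered (7 px):
    . X . . . .
    . . X X . .
    . . X X . .
    . . . X . .
    . . . X . .
    . . . . . .
    . . . . . .
    . . . . . .
    . . . . . .

Z-buffer (winner per pixel, '.' = empty):
  . 1 . . . .
  . . 1 1 . .
  . . 1 1 . .
  . 0 . 1 . .
  . . 0 1 . .
  . . . 0 . .
  . . . . . .
  . . . . . .
  . . . . . .

Result: -1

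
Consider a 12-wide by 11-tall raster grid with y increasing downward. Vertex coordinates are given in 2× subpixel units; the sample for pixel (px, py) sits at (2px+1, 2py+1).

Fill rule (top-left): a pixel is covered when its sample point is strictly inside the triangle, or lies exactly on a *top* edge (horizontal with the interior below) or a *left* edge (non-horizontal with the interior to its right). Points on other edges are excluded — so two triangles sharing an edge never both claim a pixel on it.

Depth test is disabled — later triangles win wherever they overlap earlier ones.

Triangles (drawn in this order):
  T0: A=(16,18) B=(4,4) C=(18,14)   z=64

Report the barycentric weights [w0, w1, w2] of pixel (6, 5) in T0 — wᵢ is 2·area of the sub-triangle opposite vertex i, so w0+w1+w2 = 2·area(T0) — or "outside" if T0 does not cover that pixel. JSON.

T0:
  2·area = 76
  edge (16, 18)→(4, 4): d=(-12,-14) top-left  bias=+0
  edge (4, 4)→(18, 14): d=(14,10) right/bottom  bias=-1
  edge (18, 14)→(16, 18): d=(-2,4) right/bottom  bias=-1
    (2,2)@(5, 5): e=[2,4,70] → X
    (3,2)@(7, 5): e=[30,-16,62] → .
    (2,3)@(5, 7): e=[-22,32,66] → .
    (3,3)@(7, 7): e=[6,12,58] → X
    (4,3)@(9, 7): e=[34,-8,50] → .
    (3,4)@(7, 9): e=[-18,40,54] → .
    (4,4)@(9, 9): e=[10,20,46] → X
    (5,4)@(11, 9): e=[38,0,38] → .  [on edge]
    (4,5)@(9, 11): e=[-14,48,42] → .
    (5,5)@(11, 11): e=[14,28,34] → X
    (6,5)@(13, 11): e=[42,8,26] → X
    (7,5)@(15, 11): e=[70,-12,18] → .
  covered (9 px):
    . . . . . . . . . . . .
    . . . . . . . . . . . .
    . . X . . . . . . . . .
    . . . X . . . . . . . .
    . . . . X . . . . . . .
    . . . . . X X . . . . .
    . . . . . . X X . . . .
    . . . . . . . X X . . .
    . . . . . . . . . . . .
    . . . . . . . . . . . .
    . . . . . . . . . . . .

Answer: [8,26,42]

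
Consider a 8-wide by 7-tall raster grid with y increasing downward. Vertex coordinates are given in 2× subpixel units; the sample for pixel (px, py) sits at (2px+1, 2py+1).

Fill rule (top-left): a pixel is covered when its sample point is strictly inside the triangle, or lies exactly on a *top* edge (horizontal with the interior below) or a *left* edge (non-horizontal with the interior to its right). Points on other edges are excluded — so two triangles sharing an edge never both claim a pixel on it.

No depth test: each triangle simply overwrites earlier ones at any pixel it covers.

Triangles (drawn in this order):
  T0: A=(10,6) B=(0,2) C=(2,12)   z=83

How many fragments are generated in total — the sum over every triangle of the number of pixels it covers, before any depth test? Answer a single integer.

T0:
  2·area = 92  (B↔C swapped to make it positive)
  edge (10, 6)→(2, 12): d=(-8,6) right/bottom  bias=-1
  edge (2, 12)→(0, 2): d=(-2,-10) top-left  bias=+0
  edge (0, 2)→(10, 6): d=(10,4) right/bottom  bias=-1
    (0,1)@(1, 3): e=[78,8,6] → █
    (1,1)@(3, 3): e=[66,28,-2] → ·
    (0,2)@(1, 5): e=[62,4,26] → █
    (1,2)@(3, 5): e=[50,24,18] → █
    (2,2)@(5, 5): e=[38,44,10] → █
    (3,2)@(7, 5): e=[26,64,2] → █
    (4,2)@(9, 5): e=[14,84,-6] → ·
    (0,3)@(1, 7): e=[46,0,46] → █  [on edge]
    (4,3)@(9, 7): e=[-2,80,14] → ·
    (0,4)@(1, 9): e=[30,-4,66] → ·
    (1,4)@(3, 9): e=[18,16,58] → █
    (3,4)@(7, 9): e=[-6,56,42] → ·
  covered (12 px):
    · · · · · · · ·
    █ · · · · · · ·
    █ █ █ █ · · · ·
    █ █ █ █ · · · ·
    · █ █ · · · · ·
    · █ · · · · · ·
    · · · · · · · ·

Result: 12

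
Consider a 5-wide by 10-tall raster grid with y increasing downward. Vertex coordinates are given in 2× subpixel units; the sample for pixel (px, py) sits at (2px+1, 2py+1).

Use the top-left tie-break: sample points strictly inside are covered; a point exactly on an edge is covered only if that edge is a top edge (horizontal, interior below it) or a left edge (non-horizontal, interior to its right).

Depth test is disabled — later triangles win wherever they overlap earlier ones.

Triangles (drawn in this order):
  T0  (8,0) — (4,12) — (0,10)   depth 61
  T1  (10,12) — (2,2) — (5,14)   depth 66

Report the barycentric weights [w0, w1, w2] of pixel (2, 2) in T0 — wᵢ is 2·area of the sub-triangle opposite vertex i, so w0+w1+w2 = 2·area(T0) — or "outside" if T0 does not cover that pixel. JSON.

T0:
  2·area = 56
  edge (8, 0)→(4, 12): d=(-4,12) right/bottom  bias=-1
  edge (4, 12)→(0, 10): d=(-4,-2) top-left  bias=+0
  edge (0, 10)→(8, 0): d=(8,-10) top-left  bias=+0
    (3,1)@(7, 3): e=[0,42,14] → ·  [on edge]
    (2,2)@(5, 5): e=[16,30,10] → █
    (3,2)@(7, 5): e=[-8,34,30] → ·
    (1,3)@(3, 7): e=[32,18,6] → █
    (3,3)@(7, 7): e=[-16,26,46] → ·
    (0,4)@(1, 9): e=[48,6,2] → █
    (2,4)@(5, 9): e=[0,14,42] → ·  [on edge]
    (0,5)@(1, 11): e=[40,-2,18] → ·
    (1,5)@(3, 11): e=[16,2,38] → █
    (2,5)@(5, 11): e=[-8,6,58] → ·
    (1,6)@(3, 13): e=[8,-6,54] → ·
    (1,7)@(3, 15): e=[0,-14,70] → ·  [on edge]
  covered (6 px):
    · · · · ·
    · · · · ·
    · · █ · ·
    · █ █ · ·
    █ █ · · ·
    · █ · · ·
    · · · · ·
    · · · · ·
    · · · · ·
    · · · · ·
T1:
  2·area = 66  (B↔C swapped to make it positive)
  edge (10, 12)→(5, 14): d=(-5,2) right/bottom  bias=-1
  edge (5, 14)→(2, 2): d=(-3,-12) top-left  bias=+0
  edge (2, 2)→(10, 12): d=(8,10) right/bottom  bias=-1
    (1,2)@(3, 5): e=[49,3,14] → █
    (2,2)@(5, 5): e=[45,27,-6] → ·
    (1,3)@(3, 7): e=[39,-3,30] → ·
    (2,3)@(5, 7): e=[35,21,10] → █
    (3,3)@(7, 7): e=[31,45,-10] → ·
    (2,4)@(5, 9): e=[25,15,26] → █
    (3,4)@(7, 9): e=[21,39,6] → █
    (4,4)@(9, 9): e=[17,63,-14] → ·
    (2,5)@(5, 11): e=[15,9,42] → █
    (4,5)@(9, 11): e=[7,57,2] → █
    (2,6)@(5, 13): e=[5,3,58] → █
    (4,6)@(9, 13): e=[-3,51,18] → ·
  covered (9 px):
    · · · · ·
    · · · · ·
    · █ · · ·
    · · █ · ·
    · · █ █ ·
    · · █ █ █
    · · █ █ ·
    · · · · ·
    · · · · ·
    · · · · ·

Final: [30,10,16]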